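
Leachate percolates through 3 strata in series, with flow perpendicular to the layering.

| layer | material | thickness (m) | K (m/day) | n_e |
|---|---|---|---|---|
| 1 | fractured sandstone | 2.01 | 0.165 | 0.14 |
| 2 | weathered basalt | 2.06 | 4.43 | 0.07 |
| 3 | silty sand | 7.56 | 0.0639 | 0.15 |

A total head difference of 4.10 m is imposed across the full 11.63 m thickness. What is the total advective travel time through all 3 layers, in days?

49.8

With flow normal to the layers, continuity requires the same specific discharge q through every layer.
Σ(b_i/K_i) = 2.01/0.165 + 2.06/4.43 + 7.56/0.0639 = 131.0 d.
q = Δh / Σ(b_i/K_i) = 4.10 / 131.0 = 0.03131 m/day.
In each layer the seepage velocity is v_i = q/n_i, so the layer transit time is t_i = b_i·n_i / q:
  layer 1 (fractured sandstone): t_1 = 2.01 × 0.14 / 0.03131 = 8.988 d
  layer 2 (weathered basalt): t_2 = 2.06 × 0.07 / 0.03131 = 4.606 d
  layer 3 (silty sand): t_3 = 7.56 × 0.15 / 0.03131 = 36.22 d
Total t = Σ t_i = 49.81 days.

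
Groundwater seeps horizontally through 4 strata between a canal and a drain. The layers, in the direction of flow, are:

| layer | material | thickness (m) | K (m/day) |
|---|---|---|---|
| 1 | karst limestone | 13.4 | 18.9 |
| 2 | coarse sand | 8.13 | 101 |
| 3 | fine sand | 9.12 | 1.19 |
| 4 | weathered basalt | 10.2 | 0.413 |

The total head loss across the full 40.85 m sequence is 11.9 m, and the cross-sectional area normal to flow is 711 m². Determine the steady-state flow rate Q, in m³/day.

Flow is perpendicular to layering, so the layers act in series and the equivalent K is the thickness-weighted harmonic mean.
Total thickness L = 13.4 + 8.13 + 9.12 + 10.2 = 40.85 m.
Σ(b_i/K_i) = 13.4/18.9 + 8.13/101 + 9.12/1.19 + 10.2/0.413 = 33.15 d.
K_eq = L / Σ(b_i/K_i) = 40.85 / 33.15 = 1.232 m/day.
Q = K_eq · A · (Δh/L) = 1.232 × 711 × (11.9/40.85) = 255.2 m³/day.

255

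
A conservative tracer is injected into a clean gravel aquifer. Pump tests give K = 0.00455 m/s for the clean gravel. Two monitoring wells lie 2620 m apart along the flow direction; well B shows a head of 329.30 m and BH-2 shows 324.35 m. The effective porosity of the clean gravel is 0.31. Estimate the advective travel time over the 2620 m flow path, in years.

2.99

Convert K: 0.00455 m/s × 86400 = 393.1 m/day.
Hydraulic gradient i = (329.30 − 324.35) / 2620 = 4.95 / 2620 = 0.001889.
Darcy flux q = K · i = 393.1 × 0.001889 = 0.7427 m/day.
Seepage velocity v = q / n_e = 0.7427 / 0.31 = 2.396 m/day.
Travel time t = L / v = 2620 / 2.396 = 1094 days = 2.994 years.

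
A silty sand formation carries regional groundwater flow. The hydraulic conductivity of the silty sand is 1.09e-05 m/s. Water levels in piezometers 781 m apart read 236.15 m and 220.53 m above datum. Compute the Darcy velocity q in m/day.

0.0188

Convert K: 1.09e-05 m/s × 86400 = 0.9418 m/day.
Hydraulic gradient i = (236.15 − 220.53) / 781 = 15.62 / 781 = 0.02000.
Specific discharge q = K · i = 0.9418 × 0.02000 = 0.01884 m/day.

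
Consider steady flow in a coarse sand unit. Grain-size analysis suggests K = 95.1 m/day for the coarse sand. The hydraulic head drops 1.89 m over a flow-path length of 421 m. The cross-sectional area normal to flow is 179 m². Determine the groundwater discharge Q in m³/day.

Hydraulic gradient i = Δh / L = 1.89 / 421 = 0.004489.
Darcy's law: Q = K · A · i = 95.10 × 179.0 × 0.004489 = 76.42 m³/day.

76.4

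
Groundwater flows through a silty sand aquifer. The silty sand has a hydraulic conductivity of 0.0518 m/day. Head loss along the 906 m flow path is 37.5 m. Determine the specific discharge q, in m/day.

Hydraulic gradient i = Δh / L = 37.5 / 906 = 0.04139.
Specific discharge q = K · i = 0.05180 × 0.04139 = 0.002144 m/day.

0.00214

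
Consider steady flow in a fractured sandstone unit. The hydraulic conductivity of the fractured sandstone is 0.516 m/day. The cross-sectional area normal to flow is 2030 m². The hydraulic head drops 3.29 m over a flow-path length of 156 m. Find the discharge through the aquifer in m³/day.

22.1

Hydraulic gradient i = Δh / L = 3.29 / 156 = 0.02109.
Darcy's law: Q = K · A · i = 0.5160 × 2030 × 0.02109 = 22.09 m³/day.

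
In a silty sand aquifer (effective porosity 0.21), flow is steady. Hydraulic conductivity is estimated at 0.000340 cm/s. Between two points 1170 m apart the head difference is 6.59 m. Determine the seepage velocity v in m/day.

Convert K: 0.000340 cm/s × 864 = 0.2938 m/day.
Hydraulic gradient i = Δh / L = 6.59 / 1170 = 0.005632.
Darcy flux q = K · i = 0.2938 × 0.005632 = 0.001655 m/day.
Seepage velocity v = q / n_e = 0.001655 / 0.21 = 0.007879 m/day.

0.00788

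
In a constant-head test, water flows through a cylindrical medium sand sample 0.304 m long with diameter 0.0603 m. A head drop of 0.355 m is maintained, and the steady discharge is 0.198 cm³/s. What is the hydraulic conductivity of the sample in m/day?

Cross-sectional area A = π·(d/2)² = π × (0.0603/2)² = 0.002856 m².
Convert discharge: 0.198 cm³/s = 1.980e-07 m³/s.
Darcy's law rearranged: K = Q·L / (A·Δh) = 1.980e-07 × 0.304 / (0.002856 × 0.355) = 5.937e-05 m/s = 5.130 m/day.

5.13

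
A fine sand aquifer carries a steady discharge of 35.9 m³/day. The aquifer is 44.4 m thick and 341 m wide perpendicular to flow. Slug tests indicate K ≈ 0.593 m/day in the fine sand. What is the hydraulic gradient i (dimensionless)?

Cross-sectional area A = 341 × 44.4 = 15140 m².
From Q = K·A·i, i = Q / (K·A) = 35.9 / (0.5930 × 15140) = 0.003999.

0.00400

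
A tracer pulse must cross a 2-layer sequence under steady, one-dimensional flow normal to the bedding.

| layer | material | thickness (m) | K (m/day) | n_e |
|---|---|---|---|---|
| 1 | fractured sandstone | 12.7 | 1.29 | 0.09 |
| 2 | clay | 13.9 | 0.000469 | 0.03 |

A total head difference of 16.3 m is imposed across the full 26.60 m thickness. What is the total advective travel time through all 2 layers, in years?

With flow normal to the layers, continuity requires the same specific discharge q through every layer.
Σ(b_i/K_i) = 12.7/1.29 + 13.9/0.000469 = 29647 d.
q = Δh / Σ(b_i/K_i) = 16.3 / 29647 = 0.0005498 m/day.
In each layer the seepage velocity is v_i = q/n_i, so the layer transit time is t_i = b_i·n_i / q:
  layer 1 (fractured sandstone): t_1 = 12.7 × 0.09 / 0.0005498 = 2079 d
  layer 2 (clay): t_2 = 13.9 × 0.03 / 0.0005498 = 758.5 d
Total t = Σ t_i = 2837 days = 7.768 years.

7.77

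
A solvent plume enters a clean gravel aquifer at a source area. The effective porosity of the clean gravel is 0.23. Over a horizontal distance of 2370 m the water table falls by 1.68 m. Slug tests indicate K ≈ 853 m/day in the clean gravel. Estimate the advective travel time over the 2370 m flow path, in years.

2.47

Hydraulic gradient i = Δh / L = 1.68 / 2370 = 0.0007089.
Darcy flux q = K · i = 853.0 × 0.0007089 = 0.6047 m/day.
Seepage velocity v = q / n_e = 0.6047 / 0.23 = 2.629 m/day.
Travel time t = L / v = 2370 / 2.629 = 901.5 days = 2.468 years.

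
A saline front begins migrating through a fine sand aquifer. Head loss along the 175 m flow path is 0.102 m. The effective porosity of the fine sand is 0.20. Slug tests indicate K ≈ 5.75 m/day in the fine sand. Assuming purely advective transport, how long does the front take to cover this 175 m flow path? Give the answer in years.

Hydraulic gradient i = Δh / L = 0.102 / 175 = 0.0005829.
Darcy flux q = K · i = 5.750 × 0.0005829 = 0.003351 m/day.
Seepage velocity v = q / n_e = 0.003351 / 0.20 = 0.01676 m/day.
Travel time t = L / v = 175 / 0.01676 = 10443 days = 28.59 years.

28.6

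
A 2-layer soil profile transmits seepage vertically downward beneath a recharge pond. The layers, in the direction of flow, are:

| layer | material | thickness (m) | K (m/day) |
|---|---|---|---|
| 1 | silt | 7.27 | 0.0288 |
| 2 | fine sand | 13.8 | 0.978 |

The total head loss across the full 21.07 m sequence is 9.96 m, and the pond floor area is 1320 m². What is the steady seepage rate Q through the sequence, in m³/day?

49.3

Flow is perpendicular to layering, so the layers act in series and the equivalent K is the thickness-weighted harmonic mean.
Total thickness L = 7.27 + 13.8 = 21.07 m.
Σ(b_i/K_i) = 7.27/0.0288 + 13.8/0.978 = 266.5 d.
K_eq = L / Σ(b_i/K_i) = 21.07 / 266.5 = 0.07905 m/day.
Q = K_eq · A · (Δh/L) = 0.07905 × 1320 × (9.96/21.07) = 49.33 m³/day.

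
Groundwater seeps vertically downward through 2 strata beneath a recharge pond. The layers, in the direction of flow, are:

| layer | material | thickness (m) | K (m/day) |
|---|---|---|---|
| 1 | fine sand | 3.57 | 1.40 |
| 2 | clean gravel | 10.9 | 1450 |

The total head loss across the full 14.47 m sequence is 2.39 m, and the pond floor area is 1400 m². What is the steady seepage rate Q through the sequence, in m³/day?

1310

Flow is perpendicular to layering, so the layers act in series and the equivalent K is the thickness-weighted harmonic mean.
Total thickness L = 3.57 + 10.9 = 14.47 m.
Σ(b_i/K_i) = 3.57/1.40 + 10.9/1450 = 2.558 d.
K_eq = L / Σ(b_i/K_i) = 14.47 / 2.558 = 5.658 m/day.
Q = K_eq · A · (Δh/L) = 5.658 × 1400 × (2.39/14.47) = 1308 m³/day.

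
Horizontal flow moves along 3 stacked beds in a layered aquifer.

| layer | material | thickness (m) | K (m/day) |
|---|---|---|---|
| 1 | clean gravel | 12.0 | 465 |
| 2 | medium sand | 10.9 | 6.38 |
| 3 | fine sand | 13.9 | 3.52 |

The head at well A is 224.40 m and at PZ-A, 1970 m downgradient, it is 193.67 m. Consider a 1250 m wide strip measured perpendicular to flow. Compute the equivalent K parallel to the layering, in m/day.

Flow is parallel to layering, so each bed carries its own Darcy discharge and the transmissivities add.
Σ(K_i·b_i) = 465×12.0 + 6.38×10.9 + 3.52×13.9 = 5698 m²/day.
Total thickness b = 36.80 m, so K_eq = Σ(K_i·b_i)/b = 154.8 m/day.

155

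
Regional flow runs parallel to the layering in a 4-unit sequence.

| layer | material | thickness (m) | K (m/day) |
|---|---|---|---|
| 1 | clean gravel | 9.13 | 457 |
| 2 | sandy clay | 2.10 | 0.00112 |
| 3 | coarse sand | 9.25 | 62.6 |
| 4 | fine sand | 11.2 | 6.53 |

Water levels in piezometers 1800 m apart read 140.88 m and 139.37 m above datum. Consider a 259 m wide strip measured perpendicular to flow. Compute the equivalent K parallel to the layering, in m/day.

152

Flow is parallel to layering, so each bed carries its own Darcy discharge and the transmissivities add.
Σ(K_i·b_i) = 457×9.13 + 0.00112×2.10 + 62.6×9.25 + 6.53×11.2 = 4825 m²/day.
Total thickness b = 31.68 m, so K_eq = Σ(K_i·b_i)/b = 152.3 m/day.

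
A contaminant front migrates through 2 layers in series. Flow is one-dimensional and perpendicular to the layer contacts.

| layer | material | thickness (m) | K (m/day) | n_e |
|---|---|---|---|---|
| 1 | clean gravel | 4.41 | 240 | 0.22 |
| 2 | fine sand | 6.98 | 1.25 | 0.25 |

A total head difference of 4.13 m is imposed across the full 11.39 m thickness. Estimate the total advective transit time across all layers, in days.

3.68

With flow normal to the layers, continuity requires the same specific discharge q through every layer.
Σ(b_i/K_i) = 4.41/240 + 6.98/1.25 = 5.602 d.
q = Δh / Σ(b_i/K_i) = 4.13 / 5.602 = 0.7372 m/day.
In each layer the seepage velocity is v_i = q/n_i, so the layer transit time is t_i = b_i·n_i / q:
  layer 1 (clean gravel): t_1 = 4.41 × 0.22 / 0.7372 = 1.316 d
  layer 2 (fine sand): t_2 = 6.98 × 0.25 / 0.7372 = 2.367 d
Total t = Σ t_i = 3.683 days.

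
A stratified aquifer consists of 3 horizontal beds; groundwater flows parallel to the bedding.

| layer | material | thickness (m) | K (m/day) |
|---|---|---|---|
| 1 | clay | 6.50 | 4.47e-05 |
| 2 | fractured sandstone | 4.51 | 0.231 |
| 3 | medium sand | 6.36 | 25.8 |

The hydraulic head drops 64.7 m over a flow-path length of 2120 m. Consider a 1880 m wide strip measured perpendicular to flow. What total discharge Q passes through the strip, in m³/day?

9470

Flow is parallel to layering, so each bed carries its own Darcy discharge and the transmissivities add.
Σ(K_i·b_i) = 4.47e-05×6.50 + 0.231×4.51 + 25.8×6.36 = 165.1 m²/day.
Hydraulic gradient i = Δh / L = 64.7 / 2120 = 0.03052.
Q = Σ(K_i·b_i) · W · i = 165.1 × 1880 × 0.03052 = 9474 m³/day.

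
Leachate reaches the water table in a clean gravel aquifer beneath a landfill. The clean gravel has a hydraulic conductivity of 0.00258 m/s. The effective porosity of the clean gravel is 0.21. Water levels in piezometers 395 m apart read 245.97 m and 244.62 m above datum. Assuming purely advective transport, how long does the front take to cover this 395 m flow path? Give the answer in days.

109

Convert K: 0.00258 m/s × 86400 = 222.9 m/day.
Hydraulic gradient i = (245.97 − 244.62) / 395 = 1.35 / 395 = 0.003418.
Darcy flux q = K · i = 222.9 × 0.003418 = 0.7619 m/day.
Seepage velocity v = q / n_e = 0.7619 / 0.21 = 3.628 m/day.
Travel time t = L / v = 395 / 3.628 = 108.9 days.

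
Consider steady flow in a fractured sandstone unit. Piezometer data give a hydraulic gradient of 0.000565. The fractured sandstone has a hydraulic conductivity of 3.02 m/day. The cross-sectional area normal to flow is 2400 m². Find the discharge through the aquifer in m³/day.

4.10

Hydraulic gradient i = 0.000565.
Darcy's law: Q = K · A · i = 3.020 × 2400 × 0.0005650 = 4.095 m³/day.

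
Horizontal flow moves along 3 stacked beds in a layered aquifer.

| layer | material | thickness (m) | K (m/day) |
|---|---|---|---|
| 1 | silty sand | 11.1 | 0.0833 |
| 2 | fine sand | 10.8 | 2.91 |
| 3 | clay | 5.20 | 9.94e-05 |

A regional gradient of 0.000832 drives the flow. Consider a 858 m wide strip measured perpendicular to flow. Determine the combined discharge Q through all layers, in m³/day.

Flow is parallel to layering, so each bed carries its own Darcy discharge and the transmissivities add.
Σ(K_i·b_i) = 0.0833×11.1 + 2.91×10.8 + 9.94e-05×5.20 = 32.35 m²/day.
Hydraulic gradient i = 0.000832.
Q = Σ(K_i·b_i) · W · i = 32.35 × 858 × 0.0008320 = 23.10 m³/day.

23.1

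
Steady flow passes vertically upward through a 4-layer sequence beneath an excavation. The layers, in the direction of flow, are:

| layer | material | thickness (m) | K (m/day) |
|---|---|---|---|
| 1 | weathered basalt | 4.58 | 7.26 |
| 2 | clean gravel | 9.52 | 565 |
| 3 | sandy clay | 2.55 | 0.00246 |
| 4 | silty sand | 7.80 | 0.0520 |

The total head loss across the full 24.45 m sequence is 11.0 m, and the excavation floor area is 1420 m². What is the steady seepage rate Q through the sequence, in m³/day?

Flow is perpendicular to layering, so the layers act in series and the equivalent K is the thickness-weighted harmonic mean.
Total thickness L = 4.58 + 9.52 + 2.55 + 7.80 = 24.45 m.
Σ(b_i/K_i) = 4.58/7.26 + 9.52/565 + 2.55/0.00246 + 7.80/0.0520 = 1187 d.
K_eq = L / Σ(b_i/K_i) = 24.45 / 1187 = 0.02059 m/day.
Q = K_eq · A · (Δh/L) = 0.02059 × 1420 × (11.0/24.45) = 13.16 m³/day.

13.2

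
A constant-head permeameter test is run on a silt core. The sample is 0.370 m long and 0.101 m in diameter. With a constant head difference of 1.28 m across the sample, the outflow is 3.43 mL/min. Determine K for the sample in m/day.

0.178

Cross-sectional area A = π·(d/2)² = π × (0.101/2)² = 0.008012 m².
Convert discharge: 3.43 mL/min = 5.717e-08 m³/s.
Darcy's law rearranged: K = Q·L / (A·Δh) = 5.717e-08 × 0.370 / (0.008012 × 1.28) = 2.063e-06 m/s = 0.1782 m/day.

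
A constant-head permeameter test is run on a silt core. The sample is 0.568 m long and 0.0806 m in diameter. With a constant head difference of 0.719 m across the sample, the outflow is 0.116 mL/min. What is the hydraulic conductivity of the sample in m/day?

Cross-sectional area A = π·(d/2)² = π × (0.0806/2)² = 0.005102 m².
Convert discharge: 0.116 mL/min = 1.933e-09 m³/s.
Darcy's law rearranged: K = Q·L / (A·Δh) = 1.933e-09 × 0.568 / (0.005102 × 0.719) = 2.993e-07 m/s = 0.02586 m/day.

0.0259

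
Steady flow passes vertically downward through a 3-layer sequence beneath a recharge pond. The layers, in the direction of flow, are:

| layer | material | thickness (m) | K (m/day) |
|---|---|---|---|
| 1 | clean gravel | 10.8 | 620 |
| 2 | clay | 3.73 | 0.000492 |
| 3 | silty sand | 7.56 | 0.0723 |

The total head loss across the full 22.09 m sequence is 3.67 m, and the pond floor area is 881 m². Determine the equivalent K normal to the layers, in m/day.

0.00287

Flow is perpendicular to layering, so the layers act in series and the equivalent K is the thickness-weighted harmonic mean.
Total thickness L = 10.8 + 3.73 + 7.56 = 22.09 m.
Σ(b_i/K_i) = 10.8/620 + 3.73/0.000492 + 7.56/0.0723 = 7686 d.
K_eq = L / Σ(b_i/K_i) = 22.09 / 7686 = 0.002874 m/day.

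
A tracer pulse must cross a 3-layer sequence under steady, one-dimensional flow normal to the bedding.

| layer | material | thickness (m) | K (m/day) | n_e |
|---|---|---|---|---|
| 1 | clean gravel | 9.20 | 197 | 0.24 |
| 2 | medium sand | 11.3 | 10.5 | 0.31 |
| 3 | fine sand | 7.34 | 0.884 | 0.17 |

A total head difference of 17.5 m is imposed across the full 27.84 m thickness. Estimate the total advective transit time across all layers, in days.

With flow normal to the layers, continuity requires the same specific discharge q through every layer.
Σ(b_i/K_i) = 9.20/197 + 11.3/10.5 + 7.34/0.884 = 9.426 d.
q = Δh / Σ(b_i/K_i) = 17.5 / 9.426 = 1.857 m/day.
In each layer the seepage velocity is v_i = q/n_i, so the layer transit time is t_i = b_i·n_i / q:
  layer 1 (clean gravel): t_1 = 9.20 × 0.24 / 1.857 = 1.189 d
  layer 2 (medium sand): t_2 = 11.3 × 0.31 / 1.857 = 1.887 d
  layer 3 (fine sand): t_3 = 7.34 × 0.17 / 1.857 = 0.6721 d
Total t = Σ t_i = 3.748 days.

3.75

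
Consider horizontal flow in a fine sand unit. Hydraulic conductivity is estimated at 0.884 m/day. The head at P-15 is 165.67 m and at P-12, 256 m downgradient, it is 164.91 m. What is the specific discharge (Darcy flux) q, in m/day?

0.00262

Hydraulic gradient i = (165.67 − 164.91) / 256 = 0.76 / 256 = 0.002969.
Specific discharge q = K · i = 0.8840 × 0.002969 = 0.002624 m/day.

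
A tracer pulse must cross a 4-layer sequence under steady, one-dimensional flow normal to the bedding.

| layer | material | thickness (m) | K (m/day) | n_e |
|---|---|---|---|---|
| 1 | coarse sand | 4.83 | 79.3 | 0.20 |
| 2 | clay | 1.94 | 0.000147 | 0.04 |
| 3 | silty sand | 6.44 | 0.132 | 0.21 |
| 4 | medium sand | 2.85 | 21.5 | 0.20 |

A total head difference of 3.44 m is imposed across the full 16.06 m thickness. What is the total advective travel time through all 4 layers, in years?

With flow normal to the layers, continuity requires the same specific discharge q through every layer.
Σ(b_i/K_i) = 4.83/79.3 + 1.94/0.000147 + 6.44/0.132 + 2.85/21.5 = 13246 d.
q = Δh / Σ(b_i/K_i) = 3.44 / 13246 = 0.0002597 m/day.
In each layer the seepage velocity is v_i = q/n_i, so the layer transit time is t_i = b_i·n_i / q:
  layer 1 (coarse sand): t_1 = 4.83 × 0.20 / 0.0002597 = 3720 d
  layer 2 (clay): t_2 = 1.94 × 0.04 / 0.0002597 = 298.8 d
  layer 3 (silty sand): t_3 = 6.44 × 0.21 / 0.0002597 = 5208 d
  layer 4 (medium sand): t_4 = 2.85 × 0.20 / 0.0002597 = 2195 d
Total t = Σ t_i = 11421 days = 31.27 years.

31.3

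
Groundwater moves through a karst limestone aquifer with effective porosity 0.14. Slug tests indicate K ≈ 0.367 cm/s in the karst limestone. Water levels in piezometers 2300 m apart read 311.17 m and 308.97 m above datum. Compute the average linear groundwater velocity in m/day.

2.17

Convert K: 0.367 cm/s × 864 = 317.1 m/day.
Hydraulic gradient i = (311.17 − 308.97) / 2300 = 2.2 / 2300 = 0.0009565.
Darcy flux q = K · i = 317.1 × 0.0009565 = 0.3033 m/day.
Seepage velocity v = q / n_e = 0.3033 / 0.14 = 2.166 m/day.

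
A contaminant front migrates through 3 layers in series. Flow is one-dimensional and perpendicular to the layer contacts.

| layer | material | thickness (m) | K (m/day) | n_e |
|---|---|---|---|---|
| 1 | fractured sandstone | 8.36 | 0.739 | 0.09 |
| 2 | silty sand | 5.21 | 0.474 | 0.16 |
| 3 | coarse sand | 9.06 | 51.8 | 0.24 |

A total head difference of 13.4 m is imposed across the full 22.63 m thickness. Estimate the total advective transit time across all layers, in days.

6.31

With flow normal to the layers, continuity requires the same specific discharge q through every layer.
Σ(b_i/K_i) = 8.36/0.739 + 5.21/0.474 + 9.06/51.8 = 22.48 d.
q = Δh / Σ(b_i/K_i) = 13.4 / 22.48 = 0.5961 m/day.
In each layer the seepage velocity is v_i = q/n_i, so the layer transit time is t_i = b_i·n_i / q:
  layer 1 (fractured sandstone): t_1 = 8.36 × 0.09 / 0.5961 = 1.262 d
  layer 2 (silty sand): t_2 = 5.21 × 0.16 / 0.5961 = 1.398 d
  layer 3 (coarse sand): t_3 = 9.06 × 0.24 / 0.5961 = 3.648 d
Total t = Σ t_i = 6.308 days.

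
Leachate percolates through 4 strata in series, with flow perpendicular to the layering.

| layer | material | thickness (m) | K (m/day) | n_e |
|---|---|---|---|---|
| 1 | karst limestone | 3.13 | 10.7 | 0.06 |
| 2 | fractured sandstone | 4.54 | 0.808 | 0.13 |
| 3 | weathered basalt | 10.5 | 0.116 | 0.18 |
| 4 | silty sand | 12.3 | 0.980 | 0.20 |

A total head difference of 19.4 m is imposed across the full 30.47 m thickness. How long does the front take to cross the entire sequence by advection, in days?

28.8

With flow normal to the layers, continuity requires the same specific discharge q through every layer.
Σ(b_i/K_i) = 3.13/10.7 + 4.54/0.808 + 10.5/0.116 + 12.3/0.980 = 109.0 d.
q = Δh / Σ(b_i/K_i) = 19.4 / 109.0 = 0.1780 m/day.
In each layer the seepage velocity is v_i = q/n_i, so the layer transit time is t_i = b_i·n_i / q:
  layer 1 (karst limestone): t_1 = 3.13 × 0.06 / 0.1780 = 1.055 d
  layer 2 (fractured sandstone): t_2 = 4.54 × 0.13 / 0.1780 = 3.315 d
  layer 3 (weathered basalt): t_3 = 10.5 × 0.18 / 0.1780 = 10.62 d
  layer 4 (silty sand): t_4 = 12.3 × 0.20 / 0.1780 = 13.82 d
Total t = Σ t_i = 28.81 days.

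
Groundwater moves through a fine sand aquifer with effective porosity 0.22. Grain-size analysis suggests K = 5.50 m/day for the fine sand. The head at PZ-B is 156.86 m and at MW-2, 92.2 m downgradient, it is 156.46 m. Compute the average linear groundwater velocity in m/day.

Hydraulic gradient i = (156.86 − 156.46) / 92.2 = 0.4 / 92.2 = 0.004338.
Darcy flux q = K · i = 5.500 × 0.004338 = 0.02386 m/day.
Seepage velocity v = q / n_e = 0.02386 / 0.22 = 0.1085 m/day.

0.108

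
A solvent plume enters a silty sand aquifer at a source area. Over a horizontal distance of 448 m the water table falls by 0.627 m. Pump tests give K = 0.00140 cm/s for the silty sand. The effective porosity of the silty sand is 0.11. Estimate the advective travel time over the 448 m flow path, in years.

Convert K: 0.00140 cm/s × 864 = 1.210 m/day.
Hydraulic gradient i = Δh / L = 0.627 / 448 = 0.001400.
Darcy flux q = K · i = 1.210 × 0.001400 = 0.001693 m/day.
Seepage velocity v = q / n_e = 0.001693 / 0.11 = 0.01539 m/day.
Travel time t = L / v = 448 / 0.01539 = 29110 days = 79.70 years.

79.7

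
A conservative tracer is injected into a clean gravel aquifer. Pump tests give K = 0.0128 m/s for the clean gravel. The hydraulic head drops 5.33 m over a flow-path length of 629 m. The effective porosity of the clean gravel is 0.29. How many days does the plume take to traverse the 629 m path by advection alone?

Convert K: 0.0128 m/s × 86400 = 1106 m/day.
Hydraulic gradient i = Δh / L = 5.33 / 629 = 0.008474.
Darcy flux q = K · i = 1106 × 0.008474 = 9.371 m/day.
Seepage velocity v = q / n_e = 9.371 / 0.29 = 32.31 m/day.
Travel time t = L / v = 629 / 32.31 = 19.46 days.

19.5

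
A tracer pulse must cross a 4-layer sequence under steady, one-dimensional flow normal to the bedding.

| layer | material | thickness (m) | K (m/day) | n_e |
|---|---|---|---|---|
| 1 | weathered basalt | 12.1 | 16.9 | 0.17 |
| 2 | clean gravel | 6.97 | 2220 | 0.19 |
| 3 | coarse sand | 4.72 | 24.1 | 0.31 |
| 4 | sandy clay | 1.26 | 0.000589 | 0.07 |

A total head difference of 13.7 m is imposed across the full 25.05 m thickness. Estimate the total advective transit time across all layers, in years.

2.11

With flow normal to the layers, continuity requires the same specific discharge q through every layer.
Σ(b_i/K_i) = 12.1/16.9 + 6.97/2220 + 4.72/24.1 + 1.26/0.000589 = 2140 d.
q = Δh / Σ(b_i/K_i) = 13.7 / 2140 = 0.006401 m/day.
In each layer the seepage velocity is v_i = q/n_i, so the layer transit time is t_i = b_i·n_i / q:
  layer 1 (weathered basalt): t_1 = 12.1 × 0.17 / 0.006401 = 321.3 d
  layer 2 (clean gravel): t_2 = 6.97 × 0.19 / 0.006401 = 206.9 d
  layer 3 (coarse sand): t_3 = 4.72 × 0.31 / 0.006401 = 228.6 d
  layer 4 (sandy clay): t_4 = 1.26 × 0.07 / 0.006401 = 13.78 d
Total t = Σ t_i = 770.6 days = 2.110 years.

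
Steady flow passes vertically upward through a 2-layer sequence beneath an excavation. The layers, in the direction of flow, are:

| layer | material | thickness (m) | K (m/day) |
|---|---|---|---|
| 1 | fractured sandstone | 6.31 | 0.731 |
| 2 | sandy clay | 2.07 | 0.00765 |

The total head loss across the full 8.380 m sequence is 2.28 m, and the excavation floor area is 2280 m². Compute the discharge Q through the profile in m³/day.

Flow is perpendicular to layering, so the layers act in series and the equivalent K is the thickness-weighted harmonic mean.
Total thickness L = 6.31 + 2.07 = 8.380 m.
Σ(b_i/K_i) = 6.31/0.731 + 2.07/0.00765 = 279.2 d.
K_eq = L / Σ(b_i/K_i) = 8.380 / 279.2 = 0.03001 m/day.
Q = K_eq · A · (Δh/L) = 0.03001 × 2280 × (2.28/8.380) = 18.62 m³/day.

18.6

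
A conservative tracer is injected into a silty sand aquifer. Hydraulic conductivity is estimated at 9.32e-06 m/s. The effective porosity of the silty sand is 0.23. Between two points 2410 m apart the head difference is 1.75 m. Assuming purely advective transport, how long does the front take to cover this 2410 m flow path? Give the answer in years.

Convert K: 9.32e-06 m/s × 86400 = 0.8052 m/day.
Hydraulic gradient i = Δh / L = 1.75 / 2410 = 0.0007261.
Darcy flux q = K · i = 0.8052 × 0.0007261 = 0.0005847 m/day.
Seepage velocity v = q / n_e = 0.0005847 / 0.23 = 0.002542 m/day.
Travel time t = L / v = 2410 / 0.002542 = 9.480e+05 days = 2595 years.

2600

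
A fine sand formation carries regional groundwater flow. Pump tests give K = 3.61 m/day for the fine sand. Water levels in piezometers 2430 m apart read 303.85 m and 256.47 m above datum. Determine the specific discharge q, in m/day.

0.0704

Hydraulic gradient i = (303.85 − 256.47) / 2430 = 47.38 / 2430 = 0.01950.
Specific discharge q = K · i = 3.610 × 0.01950 = 0.07039 m/day.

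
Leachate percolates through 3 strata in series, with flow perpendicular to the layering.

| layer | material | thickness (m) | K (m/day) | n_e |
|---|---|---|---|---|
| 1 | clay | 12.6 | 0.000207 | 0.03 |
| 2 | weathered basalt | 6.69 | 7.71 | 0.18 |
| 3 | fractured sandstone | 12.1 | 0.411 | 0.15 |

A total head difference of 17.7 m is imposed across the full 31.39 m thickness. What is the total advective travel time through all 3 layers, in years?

32.0

With flow normal to the layers, continuity requires the same specific discharge q through every layer.
Σ(b_i/K_i) = 12.6/0.000207 + 6.69/7.71 + 12.1/0.411 = 60900 d.
q = Δh / Σ(b_i/K_i) = 17.7 / 60900 = 0.0002906 m/day.
In each layer the seepage velocity is v_i = q/n_i, so the layer transit time is t_i = b_i·n_i / q:
  layer 1 (clay): t_1 = 12.6 × 0.03 / 0.0002906 = 1301 d
  layer 2 (weathered basalt): t_2 = 6.69 × 0.18 / 0.0002906 = 4143 d
  layer 3 (fractured sandstone): t_3 = 12.1 × 0.15 / 0.0002906 = 6245 d
Total t = Σ t_i = 11689 days = 32.00 years.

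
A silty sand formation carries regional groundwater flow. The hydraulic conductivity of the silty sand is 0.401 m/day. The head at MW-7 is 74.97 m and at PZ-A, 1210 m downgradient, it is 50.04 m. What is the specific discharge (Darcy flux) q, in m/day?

Hydraulic gradient i = (74.97 − 50.04) / 1210 = 24.93 / 1210 = 0.02060.
Specific discharge q = K · i = 0.4010 × 0.02060 = 0.008262 m/day.

0.00826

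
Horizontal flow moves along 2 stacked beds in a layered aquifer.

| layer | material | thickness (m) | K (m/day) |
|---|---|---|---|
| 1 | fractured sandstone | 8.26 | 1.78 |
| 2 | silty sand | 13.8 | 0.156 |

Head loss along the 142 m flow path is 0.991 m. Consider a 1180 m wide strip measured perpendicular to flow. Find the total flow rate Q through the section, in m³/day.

Flow is parallel to layering, so each bed carries its own Darcy discharge and the transmissivities add.
Σ(K_i·b_i) = 1.78×8.26 + 0.156×13.8 = 16.86 m²/day.
Hydraulic gradient i = Δh / L = 0.991 / 142 = 0.006979.
Q = Σ(K_i·b_i) · W · i = 16.86 × 1180 × 0.006979 = 138.8 m³/day.

139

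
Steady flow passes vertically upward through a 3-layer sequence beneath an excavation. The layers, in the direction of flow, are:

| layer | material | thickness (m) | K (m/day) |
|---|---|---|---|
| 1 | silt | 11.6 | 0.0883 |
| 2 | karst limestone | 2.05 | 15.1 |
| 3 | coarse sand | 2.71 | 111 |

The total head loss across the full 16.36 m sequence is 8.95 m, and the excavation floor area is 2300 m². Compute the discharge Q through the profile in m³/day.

157

Flow is perpendicular to layering, so the layers act in series and the equivalent K is the thickness-weighted harmonic mean.
Total thickness L = 11.6 + 2.05 + 2.71 = 16.36 m.
Σ(b_i/K_i) = 11.6/0.0883 + 2.05/15.1 + 2.71/111 = 131.5 d.
K_eq = L / Σ(b_i/K_i) = 16.36 / 131.5 = 0.1244 m/day.
Q = K_eq · A · (Δh/L) = 0.1244 × 2300 × (8.95/16.36) = 156.5 m³/day.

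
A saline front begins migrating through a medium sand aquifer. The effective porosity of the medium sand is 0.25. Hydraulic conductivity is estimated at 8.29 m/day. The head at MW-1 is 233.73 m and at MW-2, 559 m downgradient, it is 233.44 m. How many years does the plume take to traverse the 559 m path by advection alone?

89.0

Hydraulic gradient i = (233.73 − 233.44) / 559 = 0.29 / 559 = 0.0005188.
Darcy flux q = K · i = 8.290 × 0.0005188 = 0.004301 m/day.
Seepage velocity v = q / n_e = 0.004301 / 0.25 = 0.01720 m/day.
Travel time t = L / v = 559 / 0.01720 = 32495 days = 88.97 years.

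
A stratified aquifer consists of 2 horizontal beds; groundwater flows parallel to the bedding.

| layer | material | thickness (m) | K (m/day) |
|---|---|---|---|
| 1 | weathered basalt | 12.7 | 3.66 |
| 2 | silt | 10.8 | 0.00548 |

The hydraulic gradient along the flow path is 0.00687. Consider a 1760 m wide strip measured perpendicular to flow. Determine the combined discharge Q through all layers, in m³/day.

563

Flow is parallel to layering, so each bed carries its own Darcy discharge and the transmissivities add.
Σ(K_i·b_i) = 3.66×12.7 + 0.00548×10.8 = 46.54 m²/day.
Hydraulic gradient i = 0.00687.
Q = Σ(K_i·b_i) · W · i = 46.54 × 1760 × 0.006870 = 562.7 m³/day.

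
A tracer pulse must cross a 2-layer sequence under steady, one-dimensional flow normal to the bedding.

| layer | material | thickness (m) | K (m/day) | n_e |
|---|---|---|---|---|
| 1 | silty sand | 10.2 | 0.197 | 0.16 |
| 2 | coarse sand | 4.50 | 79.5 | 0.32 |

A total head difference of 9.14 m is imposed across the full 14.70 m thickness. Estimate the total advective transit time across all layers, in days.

17.4

With flow normal to the layers, continuity requires the same specific discharge q through every layer.
Σ(b_i/K_i) = 10.2/0.197 + 4.50/79.5 = 51.83 d.
q = Δh / Σ(b_i/K_i) = 9.14 / 51.83 = 0.1763 m/day.
In each layer the seepage velocity is v_i = q/n_i, so the layer transit time is t_i = b_i·n_i / q:
  layer 1 (silty sand): t_1 = 10.2 × 0.16 / 0.1763 = 9.255 d
  layer 2 (coarse sand): t_2 = 4.50 × 0.32 / 0.1763 = 8.166 d
Total t = Σ t_i = 17.42 days.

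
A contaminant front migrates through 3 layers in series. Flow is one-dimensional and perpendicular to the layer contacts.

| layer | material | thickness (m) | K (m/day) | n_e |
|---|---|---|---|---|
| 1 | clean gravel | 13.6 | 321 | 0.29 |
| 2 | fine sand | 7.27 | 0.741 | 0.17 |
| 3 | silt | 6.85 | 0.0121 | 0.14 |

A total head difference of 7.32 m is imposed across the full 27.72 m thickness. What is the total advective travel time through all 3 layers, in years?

1.32

With flow normal to the layers, continuity requires the same specific discharge q through every layer.
Σ(b_i/K_i) = 13.6/321 + 7.27/0.741 + 6.85/0.0121 = 576.0 d.
q = Δh / Σ(b_i/K_i) = 7.32 / 576.0 = 0.01271 m/day.
In each layer the seepage velocity is v_i = q/n_i, so the layer transit time is t_i = b_i·n_i / q:
  layer 1 (clean gravel): t_1 = 13.6 × 0.29 / 0.01271 = 310.3 d
  layer 2 (fine sand): t_2 = 7.27 × 0.17 / 0.01271 = 97.25 d
  layer 3 (silt): t_3 = 6.85 × 0.14 / 0.01271 = 75.46 d
Total t = Σ t_i = 483.0 days = 1.322 years.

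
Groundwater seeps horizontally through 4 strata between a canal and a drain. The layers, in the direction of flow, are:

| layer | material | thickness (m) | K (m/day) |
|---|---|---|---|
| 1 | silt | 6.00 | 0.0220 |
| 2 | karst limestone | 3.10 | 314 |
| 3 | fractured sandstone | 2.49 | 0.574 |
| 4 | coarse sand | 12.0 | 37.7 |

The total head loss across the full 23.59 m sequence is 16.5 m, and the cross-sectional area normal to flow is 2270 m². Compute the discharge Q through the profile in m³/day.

Flow is perpendicular to layering, so the layers act in series and the equivalent K is the thickness-weighted harmonic mean.
Total thickness L = 6.00 + 3.10 + 2.49 + 12.0 = 23.59 m.
Σ(b_i/K_i) = 6.00/0.0220 + 3.10/314 + 2.49/0.574 + 12.0/37.7 = 277.4 d.
K_eq = L / Σ(b_i/K_i) = 23.59 / 277.4 = 0.08504 m/day.
Q = K_eq · A · (Δh/L) = 0.08504 × 2270 × (16.5/23.59) = 135.0 m³/day.

135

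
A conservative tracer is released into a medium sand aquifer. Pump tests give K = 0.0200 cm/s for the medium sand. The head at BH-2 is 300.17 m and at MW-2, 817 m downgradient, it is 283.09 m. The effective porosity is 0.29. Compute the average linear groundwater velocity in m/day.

1.25

Convert K: 0.0200 cm/s × 864 = 17.28 m/day.
Hydraulic gradient i = (300.17 − 283.09) / 817 = 17.08 / 817 = 0.02091.
Darcy flux q = K · i = 17.28 × 0.02091 = 0.3613 m/day.
Seepage velocity v = q / n_e = 0.3613 / 0.29 = 1.246 m/day.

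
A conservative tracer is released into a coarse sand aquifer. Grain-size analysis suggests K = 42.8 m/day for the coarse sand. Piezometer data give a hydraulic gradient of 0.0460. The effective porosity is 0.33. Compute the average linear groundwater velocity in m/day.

5.97

Hydraulic gradient i = 0.0460.
Darcy flux q = K · i = 42.80 × 0.04600 = 1.969 m/day.
Seepage velocity v = q / n_e = 1.969 / 0.33 = 5.966 m/day.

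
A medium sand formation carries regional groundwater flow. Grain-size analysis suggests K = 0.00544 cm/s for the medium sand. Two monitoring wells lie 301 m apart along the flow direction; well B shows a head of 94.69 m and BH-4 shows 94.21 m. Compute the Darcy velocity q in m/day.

Convert K: 0.00544 cm/s × 864 = 4.700 m/day.
Hydraulic gradient i = (94.69 − 94.21) / 301 = 0.48 / 301 = 0.001595.
Specific discharge q = K · i = 4.700 × 0.001595 = 0.007495 m/day.

0.00750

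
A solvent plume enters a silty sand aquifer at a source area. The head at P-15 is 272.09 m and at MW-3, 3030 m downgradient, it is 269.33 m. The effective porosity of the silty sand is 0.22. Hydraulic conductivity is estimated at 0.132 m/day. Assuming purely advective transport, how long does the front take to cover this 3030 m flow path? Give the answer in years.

Hydraulic gradient i = (272.09 − 269.33) / 3030 = 2.76 / 3030 = 0.0009109.
Darcy flux q = K · i = 0.1320 × 0.0009109 = 0.0001202 m/day.
Seepage velocity v = q / n_e = 0.0001202 / 0.22 = 0.0005465 m/day.
Travel time t = L / v = 3030 / 0.0005465 = 5.544e+06 days = 15179 years.

15200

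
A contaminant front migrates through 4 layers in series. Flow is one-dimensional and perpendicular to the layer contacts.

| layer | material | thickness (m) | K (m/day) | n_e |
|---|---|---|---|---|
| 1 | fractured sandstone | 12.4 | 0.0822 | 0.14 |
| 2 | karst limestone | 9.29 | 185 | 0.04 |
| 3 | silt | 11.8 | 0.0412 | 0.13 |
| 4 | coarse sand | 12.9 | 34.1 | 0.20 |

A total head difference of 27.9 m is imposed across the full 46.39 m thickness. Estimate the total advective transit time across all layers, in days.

97.6

With flow normal to the layers, continuity requires the same specific discharge q through every layer.
Σ(b_i/K_i) = 12.4/0.0822 + 9.29/185 + 11.8/0.0412 + 12.9/34.1 = 437.7 d.
q = Δh / Σ(b_i/K_i) = 27.9 / 437.7 = 0.06374 m/day.
In each layer the seepage velocity is v_i = q/n_i, so the layer transit time is t_i = b_i·n_i / q:
  layer 1 (fractured sandstone): t_1 = 12.4 × 0.14 / 0.06374 = 27.23 d
  layer 2 (karst limestone): t_2 = 9.29 × 0.04 / 0.06374 = 5.830 d
  layer 3 (silt): t_3 = 11.8 × 0.13 / 0.06374 = 24.06 d
  layer 4 (coarse sand): t_4 = 12.9 × 0.20 / 0.06374 = 40.47 d
Total t = Σ t_i = 97.60 days.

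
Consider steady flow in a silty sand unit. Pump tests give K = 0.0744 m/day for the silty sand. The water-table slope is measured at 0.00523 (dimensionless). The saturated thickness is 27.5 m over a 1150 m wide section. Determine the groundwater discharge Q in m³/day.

12.3

Cross-sectional area A = 1150 × 27.5 = 31625 m².
Hydraulic gradient i = 0.00523.
Darcy's law: Q = K · A · i = 0.07440 × 31625 × 0.005230 = 12.31 m³/day.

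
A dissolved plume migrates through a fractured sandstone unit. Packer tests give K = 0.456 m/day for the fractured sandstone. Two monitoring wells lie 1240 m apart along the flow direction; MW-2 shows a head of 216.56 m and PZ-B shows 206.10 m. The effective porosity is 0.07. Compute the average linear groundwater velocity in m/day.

Hydraulic gradient i = (216.56 − 206.10) / 1240 = 10.46 / 1240 = 0.008435.
Darcy flux q = K · i = 0.4560 × 0.008435 = 0.003847 m/day.
Seepage velocity v = q / n_e = 0.003847 / 0.07 = 0.05495 m/day.

0.0550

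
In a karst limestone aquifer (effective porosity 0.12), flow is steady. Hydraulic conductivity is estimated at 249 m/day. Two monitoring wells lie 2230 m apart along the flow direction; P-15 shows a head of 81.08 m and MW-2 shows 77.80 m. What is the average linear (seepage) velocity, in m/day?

3.05

Hydraulic gradient i = (81.08 − 77.80) / 2230 = 3.28 / 2230 = 0.001471.
Darcy flux q = K · i = 249.0 × 0.001471 = 0.3662 m/day.
Seepage velocity v = q / n_e = 0.3662 / 0.12 = 3.052 m/day.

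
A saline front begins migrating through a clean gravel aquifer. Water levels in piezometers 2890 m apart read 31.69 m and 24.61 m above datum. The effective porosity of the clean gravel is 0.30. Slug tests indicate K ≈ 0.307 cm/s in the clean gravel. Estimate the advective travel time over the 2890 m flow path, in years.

3.65

Convert K: 0.307 cm/s × 864 = 265.2 m/day.
Hydraulic gradient i = (31.69 − 24.61) / 2890 = 7.08 / 2890 = 0.002450.
Darcy flux q = K · i = 265.2 × 0.002450 = 0.6498 m/day.
Seepage velocity v = q / n_e = 0.6498 / 0.30 = 2.166 m/day.
Travel time t = L / v = 2890 / 2.166 = 1334 days = 3.653 years.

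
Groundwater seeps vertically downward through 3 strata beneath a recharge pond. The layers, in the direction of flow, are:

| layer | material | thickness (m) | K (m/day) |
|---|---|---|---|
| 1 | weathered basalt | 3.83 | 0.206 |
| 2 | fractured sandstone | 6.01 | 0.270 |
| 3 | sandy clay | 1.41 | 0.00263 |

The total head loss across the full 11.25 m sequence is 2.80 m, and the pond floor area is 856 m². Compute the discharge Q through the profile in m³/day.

Flow is perpendicular to layering, so the layers act in series and the equivalent K is the thickness-weighted harmonic mean.
Total thickness L = 3.83 + 6.01 + 1.41 = 11.25 m.
Σ(b_i/K_i) = 3.83/0.206 + 6.01/0.270 + 1.41/0.00263 = 577.0 d.
K_eq = L / Σ(b_i/K_i) = 11.25 / 577.0 = 0.01950 m/day.
Q = K_eq · A · (Δh/L) = 0.01950 × 856 × (2.80/11.25) = 4.154 m³/day.

4.15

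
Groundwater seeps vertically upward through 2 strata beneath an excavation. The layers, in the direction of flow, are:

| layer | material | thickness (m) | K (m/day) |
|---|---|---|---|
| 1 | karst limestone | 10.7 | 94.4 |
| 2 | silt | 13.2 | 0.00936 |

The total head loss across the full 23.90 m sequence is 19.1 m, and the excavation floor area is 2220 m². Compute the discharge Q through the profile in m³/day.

30.1

Flow is perpendicular to layering, so the layers act in series and the equivalent K is the thickness-weighted harmonic mean.
Total thickness L = 10.7 + 13.2 = 23.90 m.
Σ(b_i/K_i) = 10.7/94.4 + 13.2/0.00936 = 1410 d.
K_eq = L / Σ(b_i/K_i) = 23.90 / 1410 = 0.01695 m/day.
Q = K_eq · A · (Δh/L) = 0.01695 × 2220 × (19.1/23.90) = 30.06 m³/day.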